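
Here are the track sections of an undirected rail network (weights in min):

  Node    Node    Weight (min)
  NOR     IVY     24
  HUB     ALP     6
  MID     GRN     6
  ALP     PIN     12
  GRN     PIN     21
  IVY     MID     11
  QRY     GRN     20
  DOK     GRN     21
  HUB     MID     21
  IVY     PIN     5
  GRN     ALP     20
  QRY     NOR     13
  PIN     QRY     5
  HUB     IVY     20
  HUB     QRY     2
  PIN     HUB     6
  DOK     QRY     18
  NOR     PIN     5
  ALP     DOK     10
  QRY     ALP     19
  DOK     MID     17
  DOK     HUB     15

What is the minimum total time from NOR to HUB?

Running Dijkstra from NOR:
NOR: 0
PIN: 5  (via NOR)
QRY: 10  (via PIN)
IVY: 10  (via PIN)
HUB: 11  (via PIN)
Shortest route: NOR–PIN–HUB = 11 min.

11 min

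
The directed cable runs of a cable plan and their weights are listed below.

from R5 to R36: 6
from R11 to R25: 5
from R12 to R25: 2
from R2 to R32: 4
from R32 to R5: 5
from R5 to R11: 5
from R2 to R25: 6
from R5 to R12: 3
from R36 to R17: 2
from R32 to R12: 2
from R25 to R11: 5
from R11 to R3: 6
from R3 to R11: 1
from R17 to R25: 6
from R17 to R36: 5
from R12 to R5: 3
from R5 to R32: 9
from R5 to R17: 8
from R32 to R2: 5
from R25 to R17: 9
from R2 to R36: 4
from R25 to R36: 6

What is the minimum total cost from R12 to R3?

Candidate routes:
R12 → R25 → R11 → R3: 2+5+6 = 13
R12 → R5 → R11 → R3: 3+5+6 = 14
R12 → R5 → R17 → R25 → R11 → R3: 3+8+6+5+6 = 28
R12 → R5 → R36 → R17 → R25 → R11 → R3: 3+6+2+6+5+6 = 28
The minimum is 13 via R12 → R25 → R11 → R3.

13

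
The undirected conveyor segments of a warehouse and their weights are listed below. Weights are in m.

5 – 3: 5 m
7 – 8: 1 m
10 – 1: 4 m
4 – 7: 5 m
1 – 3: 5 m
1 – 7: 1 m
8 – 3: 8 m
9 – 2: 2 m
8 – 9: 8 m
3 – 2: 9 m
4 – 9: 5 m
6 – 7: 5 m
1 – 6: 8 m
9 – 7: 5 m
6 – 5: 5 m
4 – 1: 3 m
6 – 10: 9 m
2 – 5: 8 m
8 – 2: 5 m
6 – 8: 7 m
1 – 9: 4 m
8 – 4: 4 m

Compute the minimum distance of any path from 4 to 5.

13 m

Running Dijkstra from 4:
4: 0
1: 3  (via 4)
7: 4  (via 1)
8: 4  (via 4)
9: 5  (via 4)
2: 7  (via 9)
10: 7  (via 1)
3: 8  (via 1)
6: 9  (via 7)
5: 13  (via 3)
Shortest route: 4–1–3–5 = 13 m.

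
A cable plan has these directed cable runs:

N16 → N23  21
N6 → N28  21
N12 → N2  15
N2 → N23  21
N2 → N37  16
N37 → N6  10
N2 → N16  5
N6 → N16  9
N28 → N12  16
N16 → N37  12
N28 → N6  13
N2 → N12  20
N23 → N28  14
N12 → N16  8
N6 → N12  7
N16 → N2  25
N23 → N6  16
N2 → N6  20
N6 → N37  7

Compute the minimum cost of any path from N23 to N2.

Settle nodes by increasing distance from N23:
N23: 0
N28: 14  (via N23)
N6: 16  (via N23)
N12: 23  (via N6)
N37: 23  (via N6)
N16: 25  (via N6)
N2: 38  (via N12)
Shortest route: N23 → N6 → N12 → N2 = 38.

38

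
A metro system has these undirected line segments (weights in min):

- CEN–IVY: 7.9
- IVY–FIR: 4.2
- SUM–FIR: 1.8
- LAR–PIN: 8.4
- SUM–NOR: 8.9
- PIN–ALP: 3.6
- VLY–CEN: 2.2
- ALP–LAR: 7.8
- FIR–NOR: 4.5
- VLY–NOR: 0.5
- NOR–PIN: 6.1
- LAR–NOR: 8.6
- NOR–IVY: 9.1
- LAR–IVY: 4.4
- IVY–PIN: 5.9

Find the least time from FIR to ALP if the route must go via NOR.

Shortest FIR→NOR: FIR → NOR = 4.5
Shortest NOR→ALP: NOR → PIN → ALP = 9.7
Total via NOR: 4.5 + 9.7 = 14.2 min.

14.2 min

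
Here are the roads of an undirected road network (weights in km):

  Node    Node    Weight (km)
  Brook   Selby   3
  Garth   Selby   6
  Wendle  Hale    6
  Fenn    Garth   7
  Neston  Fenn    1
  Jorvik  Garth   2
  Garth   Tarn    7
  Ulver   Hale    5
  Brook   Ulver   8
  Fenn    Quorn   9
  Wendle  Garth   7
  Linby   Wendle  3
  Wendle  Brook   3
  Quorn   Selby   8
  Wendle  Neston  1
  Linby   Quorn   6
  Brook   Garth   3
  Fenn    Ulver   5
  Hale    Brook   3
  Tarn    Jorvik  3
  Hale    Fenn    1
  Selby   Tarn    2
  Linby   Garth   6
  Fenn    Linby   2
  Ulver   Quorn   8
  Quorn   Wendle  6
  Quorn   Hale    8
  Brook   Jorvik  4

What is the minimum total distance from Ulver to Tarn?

Compare a few routes:
Ulver - Brook - Selby - Tarn: 8+3+2 = 13
Ulver - Fenn - Neston - Wendle - Brook - Selby - Tarn: 5+1+1+3+3+2 = 15
Ulver - Fenn - Hale - Brook - Selby - Tarn: 5+1+3+3+2 = 14
The minimum is 13 km via Ulver - Brook - Selby - Tarn.

13 km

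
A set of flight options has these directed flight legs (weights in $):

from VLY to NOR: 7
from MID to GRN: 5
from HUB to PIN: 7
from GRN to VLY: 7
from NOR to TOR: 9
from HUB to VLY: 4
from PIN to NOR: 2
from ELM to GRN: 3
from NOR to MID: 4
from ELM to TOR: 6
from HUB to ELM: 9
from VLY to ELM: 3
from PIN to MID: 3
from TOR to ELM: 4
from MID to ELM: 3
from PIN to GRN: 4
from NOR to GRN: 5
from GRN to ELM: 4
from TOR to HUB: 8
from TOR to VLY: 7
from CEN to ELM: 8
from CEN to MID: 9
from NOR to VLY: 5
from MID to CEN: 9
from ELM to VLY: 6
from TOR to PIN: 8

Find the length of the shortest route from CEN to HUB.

$22

Candidate routes:
CEN → MID → ELM → TOR → HUB: 9+3+6+8 = 26
CEN → ELM → TOR → HUB: 8+6+8 = 22
The minimum is $22 via CEN → ELM → TOR → HUB.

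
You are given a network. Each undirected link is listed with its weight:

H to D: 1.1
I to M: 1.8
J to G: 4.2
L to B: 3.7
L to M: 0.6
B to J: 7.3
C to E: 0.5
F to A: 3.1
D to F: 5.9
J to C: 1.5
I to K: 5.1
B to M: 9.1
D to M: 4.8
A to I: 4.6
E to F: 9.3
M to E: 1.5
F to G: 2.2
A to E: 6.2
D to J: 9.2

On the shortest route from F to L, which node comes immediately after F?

A

Enumerating some paths:
F → G → J → C → E → M → L: 2.2+4.2+1.5+0.5+1.5+0.6 = 10.5
F → A → I → M → L: 3.1+4.6+1.8+0.6 = 10.1
The minimum is 10.1 via F → A → I → M → L.
So from F the first move is to A.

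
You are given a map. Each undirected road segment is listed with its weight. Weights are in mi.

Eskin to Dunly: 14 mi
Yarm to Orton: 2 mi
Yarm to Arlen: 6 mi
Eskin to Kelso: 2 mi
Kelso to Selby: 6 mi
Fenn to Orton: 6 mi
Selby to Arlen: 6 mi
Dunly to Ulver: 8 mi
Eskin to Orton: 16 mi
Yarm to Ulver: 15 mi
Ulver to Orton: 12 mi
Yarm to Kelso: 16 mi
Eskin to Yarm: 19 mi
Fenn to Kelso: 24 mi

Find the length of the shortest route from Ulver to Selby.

Compare a few routes:
Ulver → Dunly → Eskin → Kelso → Selby: 8+14+2+6 = 30
Ulver → Yarm → Arlen → Selby: 15+6+6 = 27
Ulver → Orton → Yarm → Arlen → Selby: 12+2+6+6 = 26
Ulver → Orton → Yarm → Kelso → Selby: 12+2+16+6 = 36
Cheapest is Ulver → Orton → Yarm → Arlen → Selby at 26 mi.

26 mi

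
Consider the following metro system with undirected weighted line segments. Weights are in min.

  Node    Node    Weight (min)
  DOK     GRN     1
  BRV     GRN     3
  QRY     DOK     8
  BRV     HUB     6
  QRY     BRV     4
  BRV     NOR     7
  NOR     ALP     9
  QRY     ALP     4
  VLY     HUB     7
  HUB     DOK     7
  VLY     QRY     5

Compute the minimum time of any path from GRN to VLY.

12 min

Compare a few routes:
GRN → DOK → QRY → VLY: 1+8+5 = 14
GRN → BRV → QRY → VLY: 3+4+5 = 12
The minimum is 12 min via GRN → BRV → QRY → VLY.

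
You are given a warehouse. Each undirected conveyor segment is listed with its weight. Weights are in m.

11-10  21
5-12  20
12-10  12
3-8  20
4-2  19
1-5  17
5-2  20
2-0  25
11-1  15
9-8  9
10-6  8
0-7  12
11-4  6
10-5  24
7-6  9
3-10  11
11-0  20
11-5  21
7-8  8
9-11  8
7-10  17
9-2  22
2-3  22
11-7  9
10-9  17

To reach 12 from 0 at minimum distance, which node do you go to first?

7

Compare a few routes:
0–7–10–12: 12+17+12 = 41
0–11–10–12: 20+21+12 = 53
The minimum is 41 m via 0–7–10–12.
So from 0 the first move is to 7.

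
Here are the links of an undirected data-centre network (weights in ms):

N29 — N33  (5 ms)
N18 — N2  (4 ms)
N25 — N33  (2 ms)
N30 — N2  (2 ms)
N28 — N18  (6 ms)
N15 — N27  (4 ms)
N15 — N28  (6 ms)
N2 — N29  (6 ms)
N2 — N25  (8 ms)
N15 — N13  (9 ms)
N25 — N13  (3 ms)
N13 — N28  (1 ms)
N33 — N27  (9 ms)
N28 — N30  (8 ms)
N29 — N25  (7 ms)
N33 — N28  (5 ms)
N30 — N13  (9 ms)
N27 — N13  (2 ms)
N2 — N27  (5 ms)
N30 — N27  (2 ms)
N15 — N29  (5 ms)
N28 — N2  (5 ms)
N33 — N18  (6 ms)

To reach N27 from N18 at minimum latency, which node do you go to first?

Compare a few routes:
N18 → N28 → N13 → N27: 6+1+2 = 9
N18 → N2 → N30 → N27: 4+2+2 = 8
N18 → N2 → N27: 4+5 = 9
N18 → N2 → N28 → N13 → N27: 4+5+1+2 = 12
Cheapest is N18 → N2 → N30 → N27 at 8 ms.
So from N18 the first move is to N2.

N2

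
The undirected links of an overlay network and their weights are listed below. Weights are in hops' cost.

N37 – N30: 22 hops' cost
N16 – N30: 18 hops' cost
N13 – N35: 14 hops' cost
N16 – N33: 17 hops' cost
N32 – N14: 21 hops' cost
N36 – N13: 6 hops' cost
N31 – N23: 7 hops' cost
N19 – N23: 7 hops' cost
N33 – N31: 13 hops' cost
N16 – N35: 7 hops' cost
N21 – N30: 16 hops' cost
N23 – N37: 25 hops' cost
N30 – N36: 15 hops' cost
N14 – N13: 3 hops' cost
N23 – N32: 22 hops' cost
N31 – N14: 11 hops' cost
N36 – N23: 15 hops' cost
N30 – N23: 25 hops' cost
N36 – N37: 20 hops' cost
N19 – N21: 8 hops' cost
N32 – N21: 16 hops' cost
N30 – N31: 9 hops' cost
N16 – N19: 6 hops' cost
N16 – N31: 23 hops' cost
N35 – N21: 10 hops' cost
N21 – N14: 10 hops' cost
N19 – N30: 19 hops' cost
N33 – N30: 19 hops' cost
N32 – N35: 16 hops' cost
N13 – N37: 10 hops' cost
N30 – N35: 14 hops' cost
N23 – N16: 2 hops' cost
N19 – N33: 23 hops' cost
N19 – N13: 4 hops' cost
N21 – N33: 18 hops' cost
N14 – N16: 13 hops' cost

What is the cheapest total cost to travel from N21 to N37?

Running Dijkstra from N21:
N21: 0
N19: 8  (via N21)
N35: 10  (via N21)
N14: 10  (via N21)
N13: 12  (via N19)
N16: 14  (via N19)
N23: 15  (via N19)
N32: 16  (via N21)
N30: 16  (via N21)
N33: 18  (via N21)
N36: 18  (via N13)
N31: 21  (via N14)
N37: 22  (via N13)
Shortest route: N21–N19–N13–N37 = 22 hops' cost.

22 hops' cost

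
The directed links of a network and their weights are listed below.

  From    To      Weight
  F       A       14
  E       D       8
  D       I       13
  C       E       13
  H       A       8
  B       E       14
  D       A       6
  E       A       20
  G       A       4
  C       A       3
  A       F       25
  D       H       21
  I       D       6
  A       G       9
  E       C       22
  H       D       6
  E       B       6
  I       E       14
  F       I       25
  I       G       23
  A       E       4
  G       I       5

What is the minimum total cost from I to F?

37

Running Dijkstra from I:
I: 0
D: 6  (via I)
A: 12  (via D)
E: 14  (via I)
B: 20  (via E)
G: 21  (via A)
H: 27  (via D)
C: 36  (via E)
F: 37  (via A)
Shortest route: I → D → A → F = 37.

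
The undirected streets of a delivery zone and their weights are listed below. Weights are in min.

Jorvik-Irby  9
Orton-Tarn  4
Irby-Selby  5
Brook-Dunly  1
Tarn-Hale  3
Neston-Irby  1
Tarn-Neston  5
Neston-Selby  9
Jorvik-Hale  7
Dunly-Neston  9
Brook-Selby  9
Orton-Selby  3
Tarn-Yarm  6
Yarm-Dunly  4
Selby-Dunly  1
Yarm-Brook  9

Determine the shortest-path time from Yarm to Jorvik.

Candidate routes:
Yarm–Dunly–Selby–Irby–Jorvik: 4+1+5+9 = 19
Yarm–Dunly–Selby–Orton–Tarn–Hale–Jorvik: 4+1+3+4+3+7 = 22
Yarm–Tarn–Hale–Jorvik: 6+3+7 = 16
Yarm–Tarn–Neston–Irby–Jorvik: 6+5+1+9 = 21
The minimum is 16 min via Yarm–Tarn–Hale–Jorvik.

16 min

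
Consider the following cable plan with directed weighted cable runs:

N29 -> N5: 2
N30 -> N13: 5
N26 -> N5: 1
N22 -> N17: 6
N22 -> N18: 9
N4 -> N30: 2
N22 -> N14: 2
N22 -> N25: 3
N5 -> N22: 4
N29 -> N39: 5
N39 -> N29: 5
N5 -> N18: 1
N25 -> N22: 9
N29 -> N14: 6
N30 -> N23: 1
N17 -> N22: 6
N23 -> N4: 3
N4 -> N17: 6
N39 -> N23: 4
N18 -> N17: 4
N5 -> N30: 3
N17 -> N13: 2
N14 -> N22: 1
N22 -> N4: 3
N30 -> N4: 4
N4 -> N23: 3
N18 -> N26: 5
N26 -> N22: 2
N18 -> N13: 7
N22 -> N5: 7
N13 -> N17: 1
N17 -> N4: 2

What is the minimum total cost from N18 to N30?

Running Dijkstra from N18:
N18: 0
N17: 4  (via N18)
N26: 5  (via N18)
N4: 6  (via N17)
N5: 6  (via N26)
N13: 6  (via N17)
N22: 7  (via N26)
N30: 8  (via N4)
Shortest route: N18–N17–N4–N30 = 8.

8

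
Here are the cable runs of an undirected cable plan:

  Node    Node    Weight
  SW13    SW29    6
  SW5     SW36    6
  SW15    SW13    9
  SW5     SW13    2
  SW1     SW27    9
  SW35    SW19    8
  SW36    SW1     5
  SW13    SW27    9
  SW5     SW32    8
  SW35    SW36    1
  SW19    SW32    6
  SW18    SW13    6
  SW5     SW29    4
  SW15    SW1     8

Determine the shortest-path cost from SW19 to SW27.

23

Shortest distances from SW19:
SW19: 0
SW32: 6  (via SW19)
SW35: 8  (via SW19)
SW36: 9  (via SW35)
SW1: 14  (via SW36)
SW5: 14  (via SW32)
SW13: 16  (via SW5)
SW29: 18  (via SW5)
SW15: 22  (via SW1)
SW18: 22  (via SW13)
SW27: 23  (via SW1)
Shortest route: SW19–SW35–SW36–SW1–SW27 = 23.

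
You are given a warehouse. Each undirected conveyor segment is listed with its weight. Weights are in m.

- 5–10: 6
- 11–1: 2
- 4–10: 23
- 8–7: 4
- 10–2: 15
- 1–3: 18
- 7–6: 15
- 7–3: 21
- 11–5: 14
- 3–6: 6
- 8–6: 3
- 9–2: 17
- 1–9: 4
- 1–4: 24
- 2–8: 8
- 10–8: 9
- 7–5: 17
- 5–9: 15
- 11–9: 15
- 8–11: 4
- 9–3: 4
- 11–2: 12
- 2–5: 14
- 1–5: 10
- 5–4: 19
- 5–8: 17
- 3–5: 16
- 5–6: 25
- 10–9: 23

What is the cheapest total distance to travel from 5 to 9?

Enumerating some paths:
5 → 1 → 9: 10+4 = 14
5 → 3 → 9: 16+4 = 20
5 → 9: 15 = 15
The minimum is 14 m via 5 → 1 → 9.

14 m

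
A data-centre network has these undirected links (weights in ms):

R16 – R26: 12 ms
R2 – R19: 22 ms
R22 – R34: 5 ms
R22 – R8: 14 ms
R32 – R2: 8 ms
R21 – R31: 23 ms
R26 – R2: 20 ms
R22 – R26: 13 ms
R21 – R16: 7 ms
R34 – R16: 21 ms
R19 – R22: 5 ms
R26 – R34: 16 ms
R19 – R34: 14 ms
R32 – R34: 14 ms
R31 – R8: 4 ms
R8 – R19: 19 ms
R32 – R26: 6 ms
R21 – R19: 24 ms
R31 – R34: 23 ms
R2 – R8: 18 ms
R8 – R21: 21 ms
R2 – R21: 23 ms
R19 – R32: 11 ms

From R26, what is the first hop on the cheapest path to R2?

R32

Enumerating some paths:
R26 - R2: 20 = 20
R26 - R32 - R2: 6+8 = 14
Cheapest is R26 - R32 - R2 at 14 ms.
So from R26 the first move is to R32.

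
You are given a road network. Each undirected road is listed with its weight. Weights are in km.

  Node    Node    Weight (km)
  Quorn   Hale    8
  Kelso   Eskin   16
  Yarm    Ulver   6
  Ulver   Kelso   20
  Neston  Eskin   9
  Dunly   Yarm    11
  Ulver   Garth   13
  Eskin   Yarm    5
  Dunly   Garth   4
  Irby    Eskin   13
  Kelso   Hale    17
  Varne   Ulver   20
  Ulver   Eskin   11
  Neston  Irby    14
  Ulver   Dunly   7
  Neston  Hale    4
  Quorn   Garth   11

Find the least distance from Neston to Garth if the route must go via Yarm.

29 km

Shortest Neston→Yarm: Neston → Eskin → Yarm = 14
Best Yarm to Garth: Yarm → Dunly → Garth costing 15
Total via Yarm: 14 + 15 = 29 km.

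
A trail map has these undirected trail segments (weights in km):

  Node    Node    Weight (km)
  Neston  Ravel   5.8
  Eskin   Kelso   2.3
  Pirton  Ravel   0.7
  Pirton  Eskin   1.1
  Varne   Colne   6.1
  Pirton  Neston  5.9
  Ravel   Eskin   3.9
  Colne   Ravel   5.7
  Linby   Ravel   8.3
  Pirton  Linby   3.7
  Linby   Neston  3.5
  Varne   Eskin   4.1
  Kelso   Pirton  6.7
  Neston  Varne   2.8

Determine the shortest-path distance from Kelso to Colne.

9.8 km

Running Dijkstra from Kelso:
Kelso: 0
Eskin: 2.3  (via Kelso)
Pirton: 3.4  (via Eskin)
Ravel: 4.1  (via Pirton)
Varne: 6.4  (via Eskin)
Linby: 7.1  (via Pirton)
Neston: 9.2  (via Varne)
Colne: 9.8  (via Ravel)
Shortest route: Kelso–Eskin–Pirton–Ravel–Colne = 9.8 km.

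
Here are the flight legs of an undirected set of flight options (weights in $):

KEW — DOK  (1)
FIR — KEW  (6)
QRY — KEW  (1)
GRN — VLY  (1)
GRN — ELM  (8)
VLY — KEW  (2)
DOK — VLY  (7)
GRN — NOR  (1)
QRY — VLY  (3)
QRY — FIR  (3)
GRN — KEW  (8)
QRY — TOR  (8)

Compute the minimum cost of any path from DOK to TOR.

Shortest distances from DOK:
DOK: 0
KEW: 1  (via DOK)
QRY: 2  (via KEW)
VLY: 3  (via KEW)
GRN: 4  (via VLY)
NOR: 5  (via GRN)
FIR: 5  (via QRY)
TOR: 10  (via QRY)
Shortest route: DOK → KEW → QRY → TOR = $10.

$10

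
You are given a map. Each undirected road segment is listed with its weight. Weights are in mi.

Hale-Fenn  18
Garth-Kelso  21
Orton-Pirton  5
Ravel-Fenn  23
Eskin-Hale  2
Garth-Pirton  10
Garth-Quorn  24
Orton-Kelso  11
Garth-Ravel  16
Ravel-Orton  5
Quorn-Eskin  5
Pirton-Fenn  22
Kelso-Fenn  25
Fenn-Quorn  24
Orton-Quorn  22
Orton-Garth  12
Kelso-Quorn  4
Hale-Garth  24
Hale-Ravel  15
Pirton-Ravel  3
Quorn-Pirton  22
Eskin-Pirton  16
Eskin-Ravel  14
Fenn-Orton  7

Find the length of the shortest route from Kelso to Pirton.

16 mi

Running Dijkstra from Kelso:
Kelso: 0
Quorn: 4  (via Kelso)
Eskin: 9  (via Quorn)
Orton: 11  (via Kelso)
Hale: 11  (via Eskin)
Ravel: 16  (via Orton)
Pirton: 16  (via Orton)
Shortest route: Kelso–Orton–Pirton = 16 mi.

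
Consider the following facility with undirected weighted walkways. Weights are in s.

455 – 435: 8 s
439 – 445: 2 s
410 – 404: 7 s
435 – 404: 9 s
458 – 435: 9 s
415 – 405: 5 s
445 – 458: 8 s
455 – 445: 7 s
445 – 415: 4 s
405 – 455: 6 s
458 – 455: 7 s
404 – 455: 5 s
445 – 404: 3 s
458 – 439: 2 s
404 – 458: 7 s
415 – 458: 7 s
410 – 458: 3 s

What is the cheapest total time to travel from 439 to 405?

11 s

Running Dijkstra from 439:
439: 0
458: 2  (via 439)
445: 2  (via 439)
404: 5  (via 445)
410: 5  (via 458)
415: 6  (via 445)
455: 9  (via 458)
405: 11  (via 415)
Shortest route: 439 → 445 → 415 → 405 = 11 s.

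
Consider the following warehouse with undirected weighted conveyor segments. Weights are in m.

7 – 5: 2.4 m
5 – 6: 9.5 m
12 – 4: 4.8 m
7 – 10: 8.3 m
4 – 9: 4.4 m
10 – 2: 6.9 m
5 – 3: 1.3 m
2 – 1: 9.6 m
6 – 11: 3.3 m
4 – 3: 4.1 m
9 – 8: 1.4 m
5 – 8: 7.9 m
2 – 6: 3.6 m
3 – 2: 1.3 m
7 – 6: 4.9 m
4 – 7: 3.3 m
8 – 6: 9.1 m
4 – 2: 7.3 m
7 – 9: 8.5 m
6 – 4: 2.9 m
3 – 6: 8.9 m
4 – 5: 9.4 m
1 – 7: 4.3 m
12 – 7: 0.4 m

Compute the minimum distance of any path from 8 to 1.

13.4 m

Compare a few routes:
8 - 9 - 7 - 1: 1.4+8.5+4.3 = 14.2
8 - 9 - 4 - 7 - 1: 1.4+4.4+3.3+4.3 = 13.4
Cheapest is 8 - 9 - 4 - 7 - 1 at 13.4 m.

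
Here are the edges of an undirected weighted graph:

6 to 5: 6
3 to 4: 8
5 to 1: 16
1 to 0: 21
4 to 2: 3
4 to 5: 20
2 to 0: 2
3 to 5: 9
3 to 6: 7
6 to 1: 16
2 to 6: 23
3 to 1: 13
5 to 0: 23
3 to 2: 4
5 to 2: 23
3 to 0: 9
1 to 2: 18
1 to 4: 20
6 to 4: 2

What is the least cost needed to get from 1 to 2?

17

Shortest distances from 1:
1: 0
3: 13  (via 1)
5: 16  (via 1)
6: 16  (via 1)
2: 17  (via 3)
Shortest route: 1 → 3 → 2 = 17.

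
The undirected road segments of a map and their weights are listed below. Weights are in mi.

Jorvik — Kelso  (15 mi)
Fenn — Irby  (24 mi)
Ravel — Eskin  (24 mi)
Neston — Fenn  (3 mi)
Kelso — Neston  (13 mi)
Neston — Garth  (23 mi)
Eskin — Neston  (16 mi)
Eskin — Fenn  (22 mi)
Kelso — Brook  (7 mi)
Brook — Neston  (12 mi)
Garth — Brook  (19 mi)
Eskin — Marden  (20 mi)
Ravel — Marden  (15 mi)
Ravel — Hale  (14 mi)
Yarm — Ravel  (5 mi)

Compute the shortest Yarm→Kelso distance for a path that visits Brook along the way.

64 mi

Shortest Yarm→Brook: Yarm → Ravel → Eskin → Neston → Brook = 57
Best Brook to Kelso: Brook → Kelso costing 7
Total via Brook: 57 + 7 = 64 mi.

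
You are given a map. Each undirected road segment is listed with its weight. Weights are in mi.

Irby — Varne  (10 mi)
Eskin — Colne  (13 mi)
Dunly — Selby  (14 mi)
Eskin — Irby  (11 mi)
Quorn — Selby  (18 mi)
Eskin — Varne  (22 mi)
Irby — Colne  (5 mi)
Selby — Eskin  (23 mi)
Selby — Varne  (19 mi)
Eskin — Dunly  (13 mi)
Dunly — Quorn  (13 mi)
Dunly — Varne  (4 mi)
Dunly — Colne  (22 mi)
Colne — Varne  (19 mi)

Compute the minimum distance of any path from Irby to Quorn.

Running Dijkstra from Irby:
Irby: 0
Colne: 5  (via Irby)
Varne: 10  (via Irby)
Eskin: 11  (via Irby)
Dunly: 14  (via Varne)
Quorn: 27  (via Dunly)
Shortest route: Irby–Varne–Dunly–Quorn = 27 mi.

27 mi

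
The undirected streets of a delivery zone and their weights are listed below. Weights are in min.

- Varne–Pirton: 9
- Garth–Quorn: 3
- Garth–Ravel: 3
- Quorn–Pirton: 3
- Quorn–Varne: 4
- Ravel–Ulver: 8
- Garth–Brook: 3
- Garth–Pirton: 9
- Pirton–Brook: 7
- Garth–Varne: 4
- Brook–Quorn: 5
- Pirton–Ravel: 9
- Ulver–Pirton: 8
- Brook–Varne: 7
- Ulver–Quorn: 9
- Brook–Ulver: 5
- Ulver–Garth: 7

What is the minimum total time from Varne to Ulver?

Enumerating some paths:
Varne–Quorn–Ulver: 4+9 = 13
Varne–Garth–Ulver: 4+7 = 11
Varne–Garth–Brook–Ulver: 4+3+5 = 12
Varne–Brook–Ulver: 7+5 = 12
Cheapest is Varne–Garth–Ulver at 11 min.

11 min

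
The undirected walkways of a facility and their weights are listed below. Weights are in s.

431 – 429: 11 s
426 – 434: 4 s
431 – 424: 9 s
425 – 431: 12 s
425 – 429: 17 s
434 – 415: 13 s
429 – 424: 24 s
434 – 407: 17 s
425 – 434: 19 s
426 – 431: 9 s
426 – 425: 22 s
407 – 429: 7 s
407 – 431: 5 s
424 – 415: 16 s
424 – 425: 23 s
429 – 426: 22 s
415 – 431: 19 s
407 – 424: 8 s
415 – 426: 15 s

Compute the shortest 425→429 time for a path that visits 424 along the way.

Shortest 425→424: 425 → 431 → 424 = 21
Shortest 424→429: 424 → 407 → 429 = 15
Total via 424: 21 + 15 = 36 s.

36 s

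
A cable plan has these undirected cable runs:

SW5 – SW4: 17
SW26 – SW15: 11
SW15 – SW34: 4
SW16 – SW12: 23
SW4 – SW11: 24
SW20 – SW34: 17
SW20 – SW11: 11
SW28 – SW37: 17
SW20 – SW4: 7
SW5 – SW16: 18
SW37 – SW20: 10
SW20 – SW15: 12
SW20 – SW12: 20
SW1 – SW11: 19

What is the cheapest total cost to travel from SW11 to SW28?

38

Compare a few routes:
SW11 - SW20 - SW37 - SW28: 11+10+17 = 38
SW11 - SW4 - SW20 - SW37 - SW28: 24+7+10+17 = 58
Cheapest is SW11 - SW20 - SW37 - SW28 at 38.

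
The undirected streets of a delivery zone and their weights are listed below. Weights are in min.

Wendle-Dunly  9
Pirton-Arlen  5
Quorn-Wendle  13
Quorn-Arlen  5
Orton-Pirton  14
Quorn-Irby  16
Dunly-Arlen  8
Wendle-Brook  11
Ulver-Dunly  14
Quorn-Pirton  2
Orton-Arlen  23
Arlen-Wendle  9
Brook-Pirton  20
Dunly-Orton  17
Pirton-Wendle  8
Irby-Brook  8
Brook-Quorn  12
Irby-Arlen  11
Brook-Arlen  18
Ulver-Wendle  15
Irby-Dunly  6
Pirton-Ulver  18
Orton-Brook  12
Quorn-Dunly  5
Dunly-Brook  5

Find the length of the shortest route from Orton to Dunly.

17 min

Running Dijkstra from Orton:
Orton: 0
Brook: 12  (via Orton)
Pirton: 14  (via Orton)
Quorn: 16  (via Pirton)
Dunly: 17  (via Orton)
Shortest route: Orton–Dunly = 17 min.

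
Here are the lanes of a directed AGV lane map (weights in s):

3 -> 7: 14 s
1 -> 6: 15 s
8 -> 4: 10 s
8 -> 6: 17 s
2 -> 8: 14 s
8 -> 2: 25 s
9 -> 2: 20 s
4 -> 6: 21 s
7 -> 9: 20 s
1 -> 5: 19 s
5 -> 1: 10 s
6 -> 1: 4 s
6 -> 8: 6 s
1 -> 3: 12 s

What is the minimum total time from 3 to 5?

Candidate routes:
3 → 7 → 9 → 2 → 8 → 4 → 6 → 1 → 5: 14+20+20+14+10+21+4+19 = 122
3 → 7 → 9 → 2 → 8 → 6 → 1 → 5: 14+20+20+14+17+4+19 = 108
Cheapest is 3 → 7 → 9 → 2 → 8 → 6 → 1 → 5 at 108 s.

108 s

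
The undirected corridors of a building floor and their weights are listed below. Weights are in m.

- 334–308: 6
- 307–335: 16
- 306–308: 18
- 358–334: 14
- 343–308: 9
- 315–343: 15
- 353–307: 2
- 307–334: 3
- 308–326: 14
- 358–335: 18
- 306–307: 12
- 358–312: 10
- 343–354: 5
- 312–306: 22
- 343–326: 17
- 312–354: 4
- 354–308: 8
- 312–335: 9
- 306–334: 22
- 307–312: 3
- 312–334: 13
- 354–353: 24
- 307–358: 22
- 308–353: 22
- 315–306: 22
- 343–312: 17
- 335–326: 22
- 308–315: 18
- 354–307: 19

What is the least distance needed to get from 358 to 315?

Enumerating some paths:
358–334–308–315: 14+6+18 = 38
358–312–354–343–315: 10+4+5+15 = 34
Cheapest is 358–312–354–343–315 at 34 m.

34 m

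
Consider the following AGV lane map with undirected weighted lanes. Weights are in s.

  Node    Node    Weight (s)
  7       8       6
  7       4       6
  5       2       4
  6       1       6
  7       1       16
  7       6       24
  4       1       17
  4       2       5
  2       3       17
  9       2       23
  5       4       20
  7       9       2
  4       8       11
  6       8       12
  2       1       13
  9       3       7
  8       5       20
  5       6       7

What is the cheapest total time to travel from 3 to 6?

27 s

Shortest distances from 3:
3: 0
9: 7  (via 3)
7: 9  (via 9)
4: 15  (via 7)
8: 15  (via 7)
2: 17  (via 3)
5: 21  (via 2)
1: 25  (via 7)
6: 27  (via 8)
Shortest route: 3–9–7–8–6 = 27 s.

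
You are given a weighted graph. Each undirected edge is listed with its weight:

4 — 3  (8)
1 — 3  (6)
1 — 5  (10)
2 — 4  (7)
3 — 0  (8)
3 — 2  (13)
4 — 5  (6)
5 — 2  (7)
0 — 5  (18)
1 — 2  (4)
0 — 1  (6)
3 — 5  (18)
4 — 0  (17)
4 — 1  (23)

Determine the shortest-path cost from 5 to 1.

10

Settle nodes by increasing distance from 5:
5: 0
4: 6  (via 5)
2: 7  (via 5)
1: 10  (via 5)
Shortest route: 5 → 1 = 10.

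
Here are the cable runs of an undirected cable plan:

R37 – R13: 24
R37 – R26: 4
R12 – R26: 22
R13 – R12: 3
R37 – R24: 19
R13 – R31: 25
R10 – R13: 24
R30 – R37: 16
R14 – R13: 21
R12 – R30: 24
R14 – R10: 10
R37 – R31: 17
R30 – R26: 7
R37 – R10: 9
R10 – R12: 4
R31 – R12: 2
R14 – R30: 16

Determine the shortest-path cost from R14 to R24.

38

Settle nodes by increasing distance from R14:
R14: 0
R10: 10  (via R14)
R12: 14  (via R10)
R31: 16  (via R12)
R30: 16  (via R14)
R13: 17  (via R12)
R37: 19  (via R10)
R26: 23  (via R30)
R24: 38  (via R37)
Shortest route: R14 → R10 → R37 → R24 = 38.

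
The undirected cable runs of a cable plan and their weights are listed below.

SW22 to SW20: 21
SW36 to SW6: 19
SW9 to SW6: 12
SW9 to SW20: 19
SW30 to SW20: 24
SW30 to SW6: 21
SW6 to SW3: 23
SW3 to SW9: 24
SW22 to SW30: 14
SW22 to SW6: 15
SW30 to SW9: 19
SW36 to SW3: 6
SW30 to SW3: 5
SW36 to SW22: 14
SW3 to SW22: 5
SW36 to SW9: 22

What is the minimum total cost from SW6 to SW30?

Running Dijkstra from SW6:
SW6: 0
SW9: 12  (via SW6)
SW22: 15  (via SW6)
SW36: 19  (via SW6)
SW3: 20  (via SW22)
SW30: 21  (via SW6)
Shortest route: SW6 → SW30 = 21.

21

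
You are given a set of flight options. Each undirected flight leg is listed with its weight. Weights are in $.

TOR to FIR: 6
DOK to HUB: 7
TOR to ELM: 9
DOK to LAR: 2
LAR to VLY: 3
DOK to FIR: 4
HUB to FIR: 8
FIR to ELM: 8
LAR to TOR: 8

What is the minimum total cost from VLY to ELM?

Compare a few routes:
VLY - LAR - DOK - FIR - ELM: 3+2+4+8 = 17
VLY - LAR - DOK - FIR - TOR - ELM: 3+2+4+6+9 = 24
VLY - LAR - TOR - ELM: 3+8+9 = 20
Cheapest is VLY - LAR - DOK - FIR - ELM at $17.

$17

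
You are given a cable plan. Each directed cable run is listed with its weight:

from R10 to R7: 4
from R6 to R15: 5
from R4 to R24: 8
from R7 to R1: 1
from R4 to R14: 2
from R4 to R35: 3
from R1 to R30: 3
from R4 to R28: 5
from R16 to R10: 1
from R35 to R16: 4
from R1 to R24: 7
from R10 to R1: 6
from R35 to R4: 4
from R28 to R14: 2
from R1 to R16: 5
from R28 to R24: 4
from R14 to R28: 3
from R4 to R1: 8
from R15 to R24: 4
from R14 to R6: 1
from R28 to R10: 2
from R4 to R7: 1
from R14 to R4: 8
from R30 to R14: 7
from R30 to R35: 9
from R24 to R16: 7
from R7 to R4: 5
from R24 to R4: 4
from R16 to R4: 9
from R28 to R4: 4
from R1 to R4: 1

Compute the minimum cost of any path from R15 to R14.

Compare a few routes:
R15–R24–R4–R14: 4+4+2 = 10
R15–R24–R16–R10–R7–R1–R4–R14: 4+7+1+4+1+1+2 = 20
R15–R24–R4–R28–R14: 4+4+5+2 = 15
The minimum is 10 via R15–R24–R4–R14.

10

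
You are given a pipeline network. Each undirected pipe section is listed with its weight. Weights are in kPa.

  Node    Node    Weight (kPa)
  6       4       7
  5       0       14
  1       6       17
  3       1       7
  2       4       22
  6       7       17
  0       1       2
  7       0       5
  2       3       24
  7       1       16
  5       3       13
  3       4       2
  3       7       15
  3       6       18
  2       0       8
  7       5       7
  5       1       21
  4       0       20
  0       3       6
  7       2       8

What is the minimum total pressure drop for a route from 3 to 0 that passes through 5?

Best 3 to 5: 3–5 costing 13
Best 5 to 0: 5–7–0 costing 12
Total via 5: 13 + 12 = 25 kPa.

25 kPa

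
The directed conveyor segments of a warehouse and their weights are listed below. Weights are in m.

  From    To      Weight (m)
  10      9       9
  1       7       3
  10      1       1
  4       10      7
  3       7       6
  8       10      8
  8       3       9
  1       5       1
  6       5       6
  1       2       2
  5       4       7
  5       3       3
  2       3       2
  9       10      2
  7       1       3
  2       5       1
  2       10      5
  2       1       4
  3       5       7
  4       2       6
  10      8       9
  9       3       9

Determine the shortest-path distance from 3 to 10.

Shortest distances from 3:
3: 0
7: 6  (via 3)
5: 7  (via 3)
1: 9  (via 7)
2: 11  (via 1)
4: 14  (via 5)
10: 16  (via 2)
Shortest route: 3–7–1–2–10 = 16 m.

16 m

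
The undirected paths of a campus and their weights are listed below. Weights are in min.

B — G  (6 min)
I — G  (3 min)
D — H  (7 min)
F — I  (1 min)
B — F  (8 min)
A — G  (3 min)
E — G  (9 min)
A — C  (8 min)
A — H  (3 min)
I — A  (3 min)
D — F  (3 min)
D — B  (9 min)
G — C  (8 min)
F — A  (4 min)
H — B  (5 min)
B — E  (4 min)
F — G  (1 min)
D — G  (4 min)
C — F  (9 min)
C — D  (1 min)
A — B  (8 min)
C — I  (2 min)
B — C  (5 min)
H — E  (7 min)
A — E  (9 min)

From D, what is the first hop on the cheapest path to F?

Candidate routes:
D → G → F: 4+1 = 5
D → C → I → F: 1+2+1 = 4
D → F: 3 = 3
D → C → I → G → F: 1+2+3+1 = 7
The minimum is 3 min via D → F.
So from D the first move is to F.

F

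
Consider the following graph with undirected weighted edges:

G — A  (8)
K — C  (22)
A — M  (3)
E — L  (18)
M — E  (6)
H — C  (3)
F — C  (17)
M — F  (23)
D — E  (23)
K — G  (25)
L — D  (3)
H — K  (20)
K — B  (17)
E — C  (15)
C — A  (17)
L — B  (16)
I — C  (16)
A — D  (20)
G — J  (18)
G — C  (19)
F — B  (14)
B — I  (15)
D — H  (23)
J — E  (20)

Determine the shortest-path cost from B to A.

Compare a few routes:
B–F–M–A: 14+23+3 = 40
B–L–D–A: 16+3+20 = 39
Cheapest is B–L–D–A at 39.

39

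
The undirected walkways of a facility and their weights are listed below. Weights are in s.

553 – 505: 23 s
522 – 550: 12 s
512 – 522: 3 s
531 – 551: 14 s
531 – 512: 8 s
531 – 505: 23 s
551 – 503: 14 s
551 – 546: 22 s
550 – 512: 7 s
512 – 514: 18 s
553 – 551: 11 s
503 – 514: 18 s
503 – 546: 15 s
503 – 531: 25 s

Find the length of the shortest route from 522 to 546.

Running Dijkstra from 522:
522: 0
512: 3  (via 522)
550: 10  (via 512)
531: 11  (via 512)
514: 21  (via 512)
551: 25  (via 531)
505: 34  (via 531)
553: 36  (via 551)
503: 36  (via 531)
546: 47  (via 551)
Shortest route: 522 → 512 → 531 → 551 → 546 = 47 s.

47 s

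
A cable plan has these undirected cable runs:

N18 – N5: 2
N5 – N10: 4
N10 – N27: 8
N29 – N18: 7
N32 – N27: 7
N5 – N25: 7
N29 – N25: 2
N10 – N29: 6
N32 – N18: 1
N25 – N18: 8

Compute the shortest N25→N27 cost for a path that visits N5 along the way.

Best N25 to N5: N25 → N5 costing 7
Shortest N5→N27: N5 → N18 → N32 → N27 = 10
Total via N5: 7 + 10 = 17.

17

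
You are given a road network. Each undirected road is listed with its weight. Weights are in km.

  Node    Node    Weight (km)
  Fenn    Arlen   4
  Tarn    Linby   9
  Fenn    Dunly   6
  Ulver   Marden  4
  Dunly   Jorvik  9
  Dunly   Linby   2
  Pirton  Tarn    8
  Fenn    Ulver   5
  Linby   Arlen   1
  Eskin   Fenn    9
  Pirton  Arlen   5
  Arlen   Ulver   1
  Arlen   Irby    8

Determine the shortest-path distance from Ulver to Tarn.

11 km

Settle nodes by increasing distance from Ulver:
Ulver: 0
Arlen: 1  (via Ulver)
Linby: 2  (via Arlen)
Dunly: 4  (via Linby)
Marden: 4  (via Ulver)
Fenn: 5  (via Ulver)
Pirton: 6  (via Arlen)
Irby: 9  (via Arlen)
Tarn: 11  (via Linby)
Shortest route: Ulver–Arlen–Linby–Tarn = 11 km.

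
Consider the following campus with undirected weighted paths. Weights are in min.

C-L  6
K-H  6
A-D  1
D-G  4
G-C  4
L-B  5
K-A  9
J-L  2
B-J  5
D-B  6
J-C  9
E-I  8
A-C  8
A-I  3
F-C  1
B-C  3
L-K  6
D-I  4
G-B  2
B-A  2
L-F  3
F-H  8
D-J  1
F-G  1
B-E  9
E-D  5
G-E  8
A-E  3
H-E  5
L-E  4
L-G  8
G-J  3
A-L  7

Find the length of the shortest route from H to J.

10 min

Settle nodes by increasing distance from H:
H: 0
E: 5  (via H)
K: 6  (via H)
A: 8  (via E)
F: 8  (via H)
C: 9  (via F)
D: 9  (via A)
G: 9  (via F)
L: 9  (via E)
B: 10  (via A)
J: 10  (via D)
Shortest route: H → E → A → D → J = 10 min.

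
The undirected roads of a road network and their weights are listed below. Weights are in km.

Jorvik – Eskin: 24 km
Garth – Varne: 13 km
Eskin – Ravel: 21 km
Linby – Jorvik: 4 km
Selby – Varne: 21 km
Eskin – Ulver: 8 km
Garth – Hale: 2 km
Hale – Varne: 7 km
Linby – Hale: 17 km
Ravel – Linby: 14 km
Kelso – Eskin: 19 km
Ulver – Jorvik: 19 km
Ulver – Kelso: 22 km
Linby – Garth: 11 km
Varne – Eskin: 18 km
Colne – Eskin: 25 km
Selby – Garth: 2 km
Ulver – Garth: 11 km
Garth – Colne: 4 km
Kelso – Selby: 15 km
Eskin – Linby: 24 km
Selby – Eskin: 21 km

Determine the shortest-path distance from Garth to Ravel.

Compare a few routes:
Garth → Linby → Ravel: 11+14 = 25
Garth → Selby → Eskin → Ravel: 2+21+21 = 44
Garth → Hale → Linby → Ravel: 2+17+14 = 33
Garth → Ulver → Eskin → Ravel: 11+8+21 = 40
Cheapest is Garth → Linby → Ravel at 25 km.

25 km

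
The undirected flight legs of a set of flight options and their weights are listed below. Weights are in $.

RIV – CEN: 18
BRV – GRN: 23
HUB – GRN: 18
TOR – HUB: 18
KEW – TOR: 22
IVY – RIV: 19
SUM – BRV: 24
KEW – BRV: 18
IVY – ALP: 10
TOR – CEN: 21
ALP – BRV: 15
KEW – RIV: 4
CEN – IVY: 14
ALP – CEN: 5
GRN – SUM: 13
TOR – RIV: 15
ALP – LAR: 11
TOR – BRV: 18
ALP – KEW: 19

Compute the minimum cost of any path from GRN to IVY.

Enumerating some paths:
GRN → SUM → BRV → ALP → IVY: 13+24+15+10 = 62
GRN → BRV → KEW → RIV → IVY: 23+18+4+19 = 64
GRN → BRV → ALP → IVY: 23+15+10 = 48
GRN → BRV → ALP → CEN → IVY: 23+15+5+14 = 57
Cheapest is GRN → BRV → ALP → IVY at $48.

$48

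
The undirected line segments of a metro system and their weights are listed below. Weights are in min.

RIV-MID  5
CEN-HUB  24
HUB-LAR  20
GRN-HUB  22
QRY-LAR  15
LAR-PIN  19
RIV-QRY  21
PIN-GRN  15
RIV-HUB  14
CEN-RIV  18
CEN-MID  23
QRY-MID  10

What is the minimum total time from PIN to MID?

Candidate routes:
PIN - GRN - HUB - RIV - MID: 15+22+14+5 = 56
PIN - LAR - QRY - MID: 19+15+10 = 44
The minimum is 44 min via PIN - LAR - QRY - MID.

44 min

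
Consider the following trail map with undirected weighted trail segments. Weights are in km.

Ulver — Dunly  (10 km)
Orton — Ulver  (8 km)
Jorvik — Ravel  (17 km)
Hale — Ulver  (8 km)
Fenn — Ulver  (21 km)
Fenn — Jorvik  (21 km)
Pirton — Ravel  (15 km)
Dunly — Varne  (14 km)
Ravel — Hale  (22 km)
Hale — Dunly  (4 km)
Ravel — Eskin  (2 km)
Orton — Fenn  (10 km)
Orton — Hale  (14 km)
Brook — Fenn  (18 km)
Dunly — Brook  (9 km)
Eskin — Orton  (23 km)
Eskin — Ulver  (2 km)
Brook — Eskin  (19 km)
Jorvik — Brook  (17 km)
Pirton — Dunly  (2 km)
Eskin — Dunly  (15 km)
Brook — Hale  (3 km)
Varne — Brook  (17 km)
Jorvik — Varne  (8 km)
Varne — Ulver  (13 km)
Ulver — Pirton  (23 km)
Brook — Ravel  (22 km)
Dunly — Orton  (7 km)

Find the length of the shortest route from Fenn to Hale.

21 km

Running Dijkstra from Fenn:
Fenn: 0
Orton: 10  (via Fenn)
Dunly: 17  (via Orton)
Brook: 18  (via Fenn)
Ulver: 18  (via Orton)
Pirton: 19  (via Dunly)
Eskin: 20  (via Ulver)
Hale: 21  (via Dunly)
Shortest route: Fenn → Orton → Dunly → Hale = 21 km.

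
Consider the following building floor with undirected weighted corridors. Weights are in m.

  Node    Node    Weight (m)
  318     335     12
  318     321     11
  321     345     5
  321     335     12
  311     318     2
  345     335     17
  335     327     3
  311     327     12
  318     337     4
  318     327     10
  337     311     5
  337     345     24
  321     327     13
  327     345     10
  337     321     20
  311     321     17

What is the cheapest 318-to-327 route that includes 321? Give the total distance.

24 m

Shortest 318→321: 318 → 321 = 11
Shortest 321→327: 321 → 327 = 13
Total via 321: 11 + 13 = 24 m.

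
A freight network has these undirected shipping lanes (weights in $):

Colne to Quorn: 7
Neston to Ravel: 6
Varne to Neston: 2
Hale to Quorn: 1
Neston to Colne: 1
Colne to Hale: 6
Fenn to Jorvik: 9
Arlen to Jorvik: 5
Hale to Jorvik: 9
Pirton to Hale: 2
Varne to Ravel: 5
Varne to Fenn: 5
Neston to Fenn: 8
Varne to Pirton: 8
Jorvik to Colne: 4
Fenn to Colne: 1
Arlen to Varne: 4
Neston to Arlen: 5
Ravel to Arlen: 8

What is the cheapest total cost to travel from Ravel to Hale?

$13

Compare a few routes:
Ravel–Varne–Neston–Colne–Hale: 5+2+1+6 = 14
Ravel–Neston–Colne–Quorn–Hale: 6+1+7+1 = 15
Ravel–Neston–Colne–Hale: 6+1+6 = 13
Cheapest is Ravel–Neston–Colne–Hale at $13.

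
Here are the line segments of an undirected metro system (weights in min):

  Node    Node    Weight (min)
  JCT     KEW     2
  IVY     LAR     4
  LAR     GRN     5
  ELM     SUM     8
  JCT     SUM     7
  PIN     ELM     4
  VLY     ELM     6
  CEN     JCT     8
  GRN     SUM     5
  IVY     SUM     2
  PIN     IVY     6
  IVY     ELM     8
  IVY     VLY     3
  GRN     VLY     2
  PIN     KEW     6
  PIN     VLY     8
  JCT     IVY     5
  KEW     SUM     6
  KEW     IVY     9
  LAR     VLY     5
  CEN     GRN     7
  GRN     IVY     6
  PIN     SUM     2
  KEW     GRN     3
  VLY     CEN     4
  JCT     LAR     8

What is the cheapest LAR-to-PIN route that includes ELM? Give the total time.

15 min

Shortest LAR→ELM: LAR → VLY → ELM = 11
Shortest ELM→PIN: ELM → PIN = 4
Total via ELM: 11 + 4 = 15 min.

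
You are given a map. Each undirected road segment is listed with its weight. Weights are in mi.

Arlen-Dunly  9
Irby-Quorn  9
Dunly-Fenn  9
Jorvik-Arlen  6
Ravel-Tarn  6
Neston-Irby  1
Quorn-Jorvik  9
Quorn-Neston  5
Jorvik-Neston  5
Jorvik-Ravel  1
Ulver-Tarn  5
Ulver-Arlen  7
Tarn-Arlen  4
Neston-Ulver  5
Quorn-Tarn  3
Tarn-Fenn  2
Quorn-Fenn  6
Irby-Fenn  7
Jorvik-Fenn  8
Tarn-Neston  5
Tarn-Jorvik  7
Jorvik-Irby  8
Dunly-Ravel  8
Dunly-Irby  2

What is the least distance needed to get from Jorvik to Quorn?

Running Dijkstra from Jorvik:
Jorvik: 0
Ravel: 1  (via Jorvik)
Neston: 5  (via Jorvik)
Irby: 6  (via Neston)
Arlen: 6  (via Jorvik)
Tarn: 7  (via Jorvik)
Fenn: 8  (via Jorvik)
Dunly: 8  (via Irby)
Quorn: 9  (via Jorvik)
Shortest route: Jorvik–Quorn = 9 mi.

9 mi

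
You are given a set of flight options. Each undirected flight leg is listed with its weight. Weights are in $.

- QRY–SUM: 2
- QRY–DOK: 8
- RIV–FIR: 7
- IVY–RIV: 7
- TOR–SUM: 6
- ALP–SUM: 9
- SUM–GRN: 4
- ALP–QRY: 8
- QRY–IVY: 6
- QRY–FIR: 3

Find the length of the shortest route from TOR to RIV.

$18

Enumerating some paths:
TOR–SUM–ALP–QRY–FIR–RIV: 6+9+8+3+7 = 33
TOR–SUM–QRY–FIR–RIV: 6+2+3+7 = 18
TOR–SUM–QRY–IVY–RIV: 6+2+6+7 = 21
Cheapest is TOR–SUM–QRY–FIR–RIV at $18.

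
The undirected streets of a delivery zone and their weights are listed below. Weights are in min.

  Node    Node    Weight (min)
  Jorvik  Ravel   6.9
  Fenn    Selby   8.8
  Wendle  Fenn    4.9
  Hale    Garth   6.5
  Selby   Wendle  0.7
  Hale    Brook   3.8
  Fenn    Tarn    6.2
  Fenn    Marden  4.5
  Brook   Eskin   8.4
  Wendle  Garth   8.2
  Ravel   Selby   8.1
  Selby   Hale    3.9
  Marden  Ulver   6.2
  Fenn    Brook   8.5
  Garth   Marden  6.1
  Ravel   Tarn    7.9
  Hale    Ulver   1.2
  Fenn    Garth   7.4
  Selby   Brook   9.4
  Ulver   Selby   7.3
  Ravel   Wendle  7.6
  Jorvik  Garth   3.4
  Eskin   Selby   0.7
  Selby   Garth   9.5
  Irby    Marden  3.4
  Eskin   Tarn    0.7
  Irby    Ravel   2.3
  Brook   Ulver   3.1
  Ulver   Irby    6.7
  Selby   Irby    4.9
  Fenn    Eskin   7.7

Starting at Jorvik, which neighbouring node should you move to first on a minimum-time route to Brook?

Candidate routes:
Jorvik - Garth - Hale - Ulver - Brook: 3.4+6.5+1.2+3.1 = 14.2
Jorvik - Garth - Marden - Ulver - Brook: 3.4+6.1+6.2+3.1 = 18.8
Jorvik - Garth - Hale - Brook: 3.4+6.5+3.8 = 13.7
Cheapest is Jorvik - Garth - Hale - Brook at 13.7 min.
So from Jorvik the first move is to Garth.

Garth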